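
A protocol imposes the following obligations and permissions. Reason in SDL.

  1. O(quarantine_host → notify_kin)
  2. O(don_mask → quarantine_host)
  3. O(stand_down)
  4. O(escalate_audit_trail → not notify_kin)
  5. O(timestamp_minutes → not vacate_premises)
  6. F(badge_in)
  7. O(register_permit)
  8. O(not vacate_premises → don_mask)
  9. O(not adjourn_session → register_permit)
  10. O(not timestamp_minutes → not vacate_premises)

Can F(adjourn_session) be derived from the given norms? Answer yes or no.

Premise 9 is O(not adjourn_session → register_permit); even if O(register_permit) held, inferring O(not adjourn_session) would be affirming the consequent — invalid.
No other premise forces O(not adjourn_session). An ideal world satisfying every premise can still have adjourn_session true, so F(adjourn_session) is not derivable.

No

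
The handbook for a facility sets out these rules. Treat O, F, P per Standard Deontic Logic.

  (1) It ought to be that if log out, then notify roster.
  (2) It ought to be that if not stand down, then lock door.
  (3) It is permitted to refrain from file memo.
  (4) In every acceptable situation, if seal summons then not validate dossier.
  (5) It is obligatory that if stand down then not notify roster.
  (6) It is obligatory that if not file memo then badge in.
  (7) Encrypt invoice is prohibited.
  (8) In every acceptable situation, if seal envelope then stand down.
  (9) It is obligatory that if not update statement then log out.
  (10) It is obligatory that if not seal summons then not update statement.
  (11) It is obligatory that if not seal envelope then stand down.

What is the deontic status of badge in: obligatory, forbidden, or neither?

Neither

Premise 6 is O(¬file_memo → badge_in), but O(¬file_memo) is not derivable from the premises (the permission P(¬file_memo) asserts only ¬O(file_memo), not O(¬file_memo)), so it does not yield O(badge_in).
No premise or chain of K-axiom applications forces O(badge_in), and none forces O(¬badge_in). So badge_in is neither obligatory nor forbidden under these norms.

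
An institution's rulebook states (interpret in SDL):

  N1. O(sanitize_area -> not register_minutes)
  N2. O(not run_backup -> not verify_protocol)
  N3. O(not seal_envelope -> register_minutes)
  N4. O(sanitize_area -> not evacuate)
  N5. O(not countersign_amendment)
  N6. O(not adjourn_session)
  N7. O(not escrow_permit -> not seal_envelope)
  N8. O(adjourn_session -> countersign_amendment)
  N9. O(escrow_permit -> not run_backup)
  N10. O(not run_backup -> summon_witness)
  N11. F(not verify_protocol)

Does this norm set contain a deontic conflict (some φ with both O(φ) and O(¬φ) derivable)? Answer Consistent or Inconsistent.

Premise 8 is O(adjourn_session -> countersign_amendment), but O(adjourn_session) is not derivable from the premises, so it does not yield O(countersign_amendment).
So O(countersign_amendment) is not derivable, and the apparent clash with O(not countersign_amendment) does not arise.
A world satisfying every obligation exists (e.g. adjourn_session=false, countersign_amendment=false, escrow_permit=false, evacuate=false, register_minutes=true, run_backup=true, sanitize_area=false, seal_envelope=false, summon_witness=false, verify_protocol=true); no atom is both obligatory and forbidden, so the set is consistent.

Consistent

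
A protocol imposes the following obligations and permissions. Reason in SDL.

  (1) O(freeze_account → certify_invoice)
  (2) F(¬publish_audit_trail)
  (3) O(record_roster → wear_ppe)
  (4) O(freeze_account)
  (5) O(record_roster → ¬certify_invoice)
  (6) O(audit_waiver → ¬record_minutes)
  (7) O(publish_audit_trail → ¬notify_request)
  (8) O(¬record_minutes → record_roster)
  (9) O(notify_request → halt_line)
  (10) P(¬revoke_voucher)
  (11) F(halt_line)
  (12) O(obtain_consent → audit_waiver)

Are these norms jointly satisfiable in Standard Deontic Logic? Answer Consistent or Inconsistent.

Premise 9 is O(notify_request → halt_line), but O(notify_request) is not derivable from the premises, so it does not yield O(halt_line).
So O(halt_line) is not derivable, and the apparent clash with O(¬halt_line) does not arise.
A world satisfying every obligation exists (e.g. audit_waiver=false, certify_invoice=true, freeze_account=true, halt_line=false, notify_request=false, obtain_consent=false, publish_audit_trail=true, record_minutes=true, record_roster=false, revoke_voucher=false, wear_ppe=false); no atom is both obligatory and forbidden, so the set is consistent.

Consistent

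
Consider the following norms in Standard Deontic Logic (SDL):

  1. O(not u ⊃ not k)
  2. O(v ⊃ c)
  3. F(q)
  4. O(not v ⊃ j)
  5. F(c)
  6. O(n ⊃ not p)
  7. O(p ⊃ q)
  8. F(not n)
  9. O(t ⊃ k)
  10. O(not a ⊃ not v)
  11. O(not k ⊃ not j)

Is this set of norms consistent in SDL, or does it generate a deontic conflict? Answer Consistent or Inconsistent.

Premise 7 is O(p ⊃ q), but O(p) is not derivable from the premises, so it does not yield O(q).
So O(q) is not derivable, and the apparent clash with O(not q) does not arise.
A world satisfying every obligation exists (e.g. a=false, c=false, j=true, k=true, n=true, p=false, q=false, t=false, u=true, v=false); no atom is both obligatory and forbidden, so the set is consistent.

Consistent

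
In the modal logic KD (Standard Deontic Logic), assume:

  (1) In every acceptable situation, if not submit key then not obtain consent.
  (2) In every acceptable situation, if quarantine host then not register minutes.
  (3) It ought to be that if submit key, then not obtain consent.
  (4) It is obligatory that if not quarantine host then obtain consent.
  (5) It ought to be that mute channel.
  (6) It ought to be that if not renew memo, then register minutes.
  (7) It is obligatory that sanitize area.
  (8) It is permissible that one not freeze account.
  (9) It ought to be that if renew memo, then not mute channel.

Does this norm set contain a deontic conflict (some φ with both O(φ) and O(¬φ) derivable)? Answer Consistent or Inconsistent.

By case analysis on submit_key: premise 3 gives O(submit_key → ¬obtain_consent) and premise 1 gives O(¬submit_key → ¬obtain_consent), so O(¬obtain_consent) either way.
The contrapositive of premise 4 (O(¬quarantine_host → obtain_consent)) is O(¬obtain_consent → quarantine_host), and O(¬obtain_consent) is already established, so O(quarantine_host).
From O(quarantine_host) and premise 2, O(quarantine_host → ¬register_minutes), we obtain O(¬register_minutes).
The contrapositive of premise 6 (O(¬renew_memo → register_minutes)) is O(¬register_minutes → renew_memo), and O(¬register_minutes) is already established, so O(renew_memo).
Premise 9 is O(renew_memo → ¬mute_channel); since O(renew_memo), deontic closure gives O(¬mute_channel).
But premise 5 directly asserts O(mute_channel).
We now have both O(¬mute_channel) and O(mute_channel) — mute_channel is simultaneously obligatory and forbidden, violating the D-axiom.

Inconsistent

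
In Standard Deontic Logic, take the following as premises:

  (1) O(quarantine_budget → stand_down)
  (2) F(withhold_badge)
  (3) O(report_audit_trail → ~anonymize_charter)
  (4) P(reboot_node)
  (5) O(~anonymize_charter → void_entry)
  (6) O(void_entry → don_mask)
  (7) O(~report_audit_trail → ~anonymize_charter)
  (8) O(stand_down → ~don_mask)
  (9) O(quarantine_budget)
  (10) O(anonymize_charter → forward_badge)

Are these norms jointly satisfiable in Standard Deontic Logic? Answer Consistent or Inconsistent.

By case analysis on ~report_audit_trail: premise 7 gives O(~report_audit_trail → ~anonymize_charter) and premise 3 gives O(report_audit_trail → ~anonymize_charter), so O(~anonymize_charter) either way.
From O(~anonymize_charter) and premise 5, O(~anonymize_charter → void_entry), we obtain O(void_entry).
Applying K to premise 6 (O(void_entry → don_mask)) and O(void_entry) yields O(don_mask).
The contrapositive of premise 8 (O(stand_down → ~don_mask)) is O(don_mask → ~stand_down), and O(don_mask) is already established, so O(~stand_down).
Premise 1, O(quarantine_budget → stand_down), contraposes to O(~stand_down → ~quarantine_budget); with O(~stand_down) we get O(~quarantine_budget).
Yet premise 9 states O(quarantine_budget).
We now have both O(~quarantine_budget) and O(quarantine_budget) — quarantine_budget is simultaneously obligatory and forbidden, violating the D-axiom.

Inconsistent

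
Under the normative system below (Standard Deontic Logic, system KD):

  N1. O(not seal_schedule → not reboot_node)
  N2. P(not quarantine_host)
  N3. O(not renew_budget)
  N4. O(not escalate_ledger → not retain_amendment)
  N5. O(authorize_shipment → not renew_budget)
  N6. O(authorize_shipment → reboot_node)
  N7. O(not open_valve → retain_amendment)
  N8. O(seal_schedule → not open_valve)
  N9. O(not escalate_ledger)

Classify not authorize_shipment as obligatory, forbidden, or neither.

From premise 9 we have O(not escalate_ledger).
From O(not escalate_ledger) and premise 4, O(not escalate_ledger → not retain_amendment), we obtain O(not retain_amendment).
Premise 7, O(not open_valve → retain_amendment), contraposes to O(not retain_amendment → open_valve); with O(not retain_amendment) we get O(open_valve).
Premise 8 is O(seal_schedule → not open_valve); contrapositively O(open_valve → not seal_schedule). Since O(open_valve) holds, K gives O(not seal_schedule).
With premise 1, O(not seal_schedule → not reboot_node), the K-axiom yields O(not reboot_node).
The contrapositive of premise 6 (O(authorize_shipment → reboot_node)) is O(not reboot_node → not authorize_shipment), and O(not reboot_node) is already established, so O(not authorize_shipment).
Premises 2, 3, 5 do not contribute to this derivation.
Hence not authorize_shipment is obligatory.

Obligatory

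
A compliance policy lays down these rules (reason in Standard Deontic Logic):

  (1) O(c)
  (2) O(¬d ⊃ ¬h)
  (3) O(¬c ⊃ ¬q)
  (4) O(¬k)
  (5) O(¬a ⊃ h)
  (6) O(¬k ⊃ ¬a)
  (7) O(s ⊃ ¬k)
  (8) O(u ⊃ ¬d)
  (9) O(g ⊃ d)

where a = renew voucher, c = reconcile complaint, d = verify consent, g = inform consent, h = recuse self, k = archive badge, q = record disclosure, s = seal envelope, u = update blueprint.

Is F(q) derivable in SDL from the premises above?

Premise 3 is O(¬c ⊃ ¬q), but O(¬c) is not derivable from the premises, so it does not yield O(¬q).
No other premise forces O(¬q). An ideal world satisfying every premise can still have q true, so F(q) is not derivable.

No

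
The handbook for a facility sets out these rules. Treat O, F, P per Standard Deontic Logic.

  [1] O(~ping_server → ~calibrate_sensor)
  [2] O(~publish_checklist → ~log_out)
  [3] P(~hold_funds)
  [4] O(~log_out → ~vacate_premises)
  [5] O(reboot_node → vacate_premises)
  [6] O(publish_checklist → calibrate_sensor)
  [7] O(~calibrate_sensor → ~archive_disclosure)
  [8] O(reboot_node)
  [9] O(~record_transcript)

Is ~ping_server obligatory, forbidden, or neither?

Forbidden

From premise 8 we have O(reboot_node).
Applying K to premise 5 (O(reboot_node → vacate_premises)) and O(reboot_node) yields O(vacate_premises).
Premise 4 is O(~log_out → ~vacate_premises); contrapositively O(vacate_premises → log_out). Since O(vacate_premises) holds, K gives O(log_out).
Premise 2, O(~publish_checklist → ~log_out), contraposes to O(log_out → publish_checklist); with O(log_out) we get O(publish_checklist).
With premise 6, O(publish_checklist → calibrate_sensor), the K-axiom yields O(calibrate_sensor).
Premise 1 is O(~ping_server → ~calibrate_sensor); contrapositively O(calibrate_sensor → ping_server). Since O(calibrate_sensor) holds, K gives O(ping_server).
Premises 3, 7, 9 do not contribute to this derivation.
Thus O(ping_server), which is F(~ping_server): ~ping_server is forbidden.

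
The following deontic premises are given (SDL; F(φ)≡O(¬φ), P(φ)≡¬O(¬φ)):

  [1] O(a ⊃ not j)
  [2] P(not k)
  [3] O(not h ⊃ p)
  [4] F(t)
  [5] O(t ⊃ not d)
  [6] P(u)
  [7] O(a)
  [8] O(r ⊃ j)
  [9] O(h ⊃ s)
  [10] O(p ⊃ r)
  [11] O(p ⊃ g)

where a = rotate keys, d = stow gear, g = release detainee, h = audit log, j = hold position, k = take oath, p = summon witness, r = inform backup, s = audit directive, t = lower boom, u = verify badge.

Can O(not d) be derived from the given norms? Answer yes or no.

Premise 5 is O(t ⊃ not d), but O(t) is not derivable from the premises, so it does not yield O(not d).
No other premise forces O(not d). An ideal world satisfying every premise can still have not d false, so O(not d) is not derivable.

No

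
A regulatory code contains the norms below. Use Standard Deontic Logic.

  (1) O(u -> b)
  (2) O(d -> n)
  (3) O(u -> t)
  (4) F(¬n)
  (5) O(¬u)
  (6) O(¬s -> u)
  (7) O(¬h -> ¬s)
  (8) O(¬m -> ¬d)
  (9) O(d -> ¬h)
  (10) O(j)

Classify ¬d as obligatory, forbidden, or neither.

Obligatory

Premise 5 states O(¬u) outright.
Premise 6, O(¬s -> u), contraposes to O(¬u -> s); with O(¬u) we get O(s).
Premise 7, O(¬h -> ¬s), contraposes to O(s -> h); with O(s) we get O(h).
The contrapositive of premise 9 (O(d -> ¬h)) is O(h -> ¬d), and O(h) is already established, so O(¬d).
Premises 1, 2, 3, 4, 8, 10 do not contribute to this derivation.
Hence ¬d is obligatory.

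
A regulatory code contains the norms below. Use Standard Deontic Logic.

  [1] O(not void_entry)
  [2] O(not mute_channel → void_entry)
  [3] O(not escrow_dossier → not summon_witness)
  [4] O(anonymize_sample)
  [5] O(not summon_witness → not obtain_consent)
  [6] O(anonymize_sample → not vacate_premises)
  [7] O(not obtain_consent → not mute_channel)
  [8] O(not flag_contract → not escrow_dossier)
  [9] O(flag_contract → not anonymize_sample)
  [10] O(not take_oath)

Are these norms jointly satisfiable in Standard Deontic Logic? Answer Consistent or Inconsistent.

Inconsistent

From premise 1 we have O(not void_entry).
Premise 2 is O(not mute_channel → void_entry); contrapositively O(not void_entry → mute_channel). Since O(not void_entry) holds, K gives O(mute_channel).
The contrapositive of premise 7 (O(not obtain_consent → not mute_channel)) is O(mute_channel → obtain_consent), and O(mute_channel) is already established, so O(obtain_consent).
Premise 5 is O(not summon_witness → not obtain_consent); contrapositively O(obtain_consent → summon_witness). Since O(obtain_consent) holds, K gives O(summon_witness).
Premise 3 is O(not escrow_dossier → not summon_witness); contrapositively O(summon_witness → escrow_dossier). Since O(summon_witness) holds, K gives O(escrow_dossier).
Premise 8 is O(not flag_contract → not escrow_dossier); contrapositively O(escrow_dossier → flag_contract). Since O(escrow_dossier) holds, K gives O(flag_contract).
Applying K to premise 9 (O(flag_contract → not anonymize_sample)) and O(flag_contract) yields O(not anonymize_sample).
But premise 4 directly asserts O(anonymize_sample).
We now have both O(not anonymize_sample) and O(anonymize_sample) — anonymize_sample is simultaneously obligatory and forbidden, violating the D-axiom.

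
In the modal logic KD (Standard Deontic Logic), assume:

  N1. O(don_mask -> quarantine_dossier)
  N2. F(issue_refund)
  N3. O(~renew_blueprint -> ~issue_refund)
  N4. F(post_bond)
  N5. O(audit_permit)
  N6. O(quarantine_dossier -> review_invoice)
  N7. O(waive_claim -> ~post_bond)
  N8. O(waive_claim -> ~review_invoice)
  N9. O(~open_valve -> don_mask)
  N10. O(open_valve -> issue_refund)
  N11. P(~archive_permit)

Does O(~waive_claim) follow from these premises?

Premise 2, F(issue_refund), is equivalent to O(~issue_refund).
Premise 10, O(open_valve -> issue_refund), contraposes to O(~issue_refund -> ~open_valve); with O(~issue_refund) we get O(~open_valve).
Applying K to premise 9 (O(~open_valve -> don_mask)) and O(~open_valve) yields O(don_mask).
Applying K to premise 1 (O(don_mask -> quarantine_dossier)) and O(don_mask) yields O(quarantine_dossier).
Applying K to premise 6 (O(quarantine_dossier -> review_invoice)) and O(quarantine_dossier) yields O(review_invoice).
The contrapositive of premise 8 (O(waive_claim -> ~review_invoice)) is O(review_invoice -> ~waive_claim), and O(review_invoice) is already established, so O(~waive_claim).
Premises 3, 4, 5, 7, 11 do not contribute to this derivation.
So O(~waive_claim) follows.

Yes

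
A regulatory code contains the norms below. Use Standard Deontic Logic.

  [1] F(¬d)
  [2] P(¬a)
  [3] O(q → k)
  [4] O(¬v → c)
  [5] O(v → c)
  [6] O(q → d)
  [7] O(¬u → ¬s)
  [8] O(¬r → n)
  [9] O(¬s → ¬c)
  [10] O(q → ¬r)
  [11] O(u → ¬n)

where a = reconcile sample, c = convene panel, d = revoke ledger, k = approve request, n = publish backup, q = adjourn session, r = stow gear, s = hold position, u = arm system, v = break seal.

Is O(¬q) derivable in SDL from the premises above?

By case analysis on ¬v: premise 4 gives O(¬v → c) and premise 5 gives O(v → c), so O(c) either way.
Premise 9 is O(¬s → ¬c); contrapositively O(c → s). Since O(c) holds, K gives O(s).
The contrapositive of premise 7 (O(¬u → ¬s)) is O(s → u), and O(s) is already established, so O(u).
Applying K to premise 11 (O(u → ¬n)) and O(u) yields O(¬n).
Premise 8 is O(¬r → n); contrapositively O(¬n → r). Since O(¬n) holds, K gives O(r).
Premise 10 is O(q → ¬r); contrapositively O(r → ¬q). Since O(r) holds, K gives O(¬q).
Premises 1, 2, 3, 6 do not contribute to this derivation.
So O(¬q) follows.

Yes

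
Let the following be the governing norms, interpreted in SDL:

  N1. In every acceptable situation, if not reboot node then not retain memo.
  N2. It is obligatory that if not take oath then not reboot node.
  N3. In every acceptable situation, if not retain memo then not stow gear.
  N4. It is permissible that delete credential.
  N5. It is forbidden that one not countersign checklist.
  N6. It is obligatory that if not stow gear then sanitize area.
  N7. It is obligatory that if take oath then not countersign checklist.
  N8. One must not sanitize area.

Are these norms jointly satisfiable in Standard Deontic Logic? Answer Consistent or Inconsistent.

Inconsistent

Premise 8 is F(sanitize_area), i.e. O(¬sanitize_area).
The contrapositive of premise 6 (O(¬stow_gear → sanitize_area)) is O(¬sanitize_area → stow_gear), and O(¬sanitize_area) is already established, so O(stow_gear).
Premise 3, O(¬retain_memo → ¬stow_gear), contraposes to O(stow_gear → retain_memo); with O(stow_gear) we get O(retain_memo).
Premise 1, O(¬reboot_node → ¬retain_memo), contraposes to O(retain_memo → reboot_node); with O(retain_memo) we get O(reboot_node).
The contrapositive of premise 2 (O(¬take_oath → ¬reboot_node)) is O(reboot_node → take_oath), and O(reboot_node) is already established, so O(take_oath).
With premise 7, O(take_oath → ¬countersign_checklist), the K-axiom yields O(¬countersign_checklist).
Yet premise 5 is F(¬countersign_checklist), i.e. O(countersign_checklist).
We now have both O(¬countersign_checklist) and O(countersign_checklist) — countersign_checklist is simultaneously obligatory and forbidden, violating the D-axiom.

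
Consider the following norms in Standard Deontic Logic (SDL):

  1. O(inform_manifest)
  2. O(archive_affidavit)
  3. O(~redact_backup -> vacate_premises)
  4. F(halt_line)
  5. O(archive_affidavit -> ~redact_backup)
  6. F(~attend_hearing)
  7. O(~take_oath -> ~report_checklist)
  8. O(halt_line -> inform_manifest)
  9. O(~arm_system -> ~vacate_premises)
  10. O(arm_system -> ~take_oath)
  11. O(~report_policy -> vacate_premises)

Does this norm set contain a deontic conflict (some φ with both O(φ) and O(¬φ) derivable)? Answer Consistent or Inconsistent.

Premise 8 is O(halt_line -> inform_manifest); even if O(inform_manifest) held, inferring O(halt_line) would be affirming the consequent — invalid.
So O(halt_line) is not derivable, and the apparent clash with O(~halt_line) does not arise.
A world satisfying every obligation exists (e.g. archive_affidavit=true, arm_system=true, attend_hearing=true, halt_line=false, inform_manifest=true, redact_backup=false, report_checklist=false, report_policy=false, take_oath=false, vacate_premises=true); no atom is both obligatory and forbidden, so the set is consistent.

Consistent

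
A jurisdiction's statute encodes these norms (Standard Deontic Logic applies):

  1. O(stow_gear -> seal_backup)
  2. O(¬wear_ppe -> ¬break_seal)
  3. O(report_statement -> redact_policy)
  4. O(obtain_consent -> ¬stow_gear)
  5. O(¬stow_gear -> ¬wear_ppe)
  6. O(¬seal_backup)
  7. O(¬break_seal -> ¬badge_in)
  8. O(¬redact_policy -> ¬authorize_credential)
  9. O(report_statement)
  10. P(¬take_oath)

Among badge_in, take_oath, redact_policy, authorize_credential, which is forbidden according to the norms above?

Premise 6 states O(¬seal_backup) outright.
The contrapositive of premise 1 (O(stow_gear -> seal_backup)) is O(¬seal_backup -> ¬stow_gear), and O(¬seal_backup) is already established, so O(¬stow_gear).
Premise 5 is O(¬stow_gear -> ¬wear_ppe); since O(¬stow_gear), deontic closure gives O(¬wear_ppe).
Applying K to premise 2 (O(¬wear_ppe -> ¬break_seal)) and O(¬wear_ppe) yields O(¬break_seal).
From O(¬break_seal) and premise 7, O(¬break_seal -> ¬badge_in), we obtain O(¬badge_in).
So O(¬badge_in) holds, i.e. badge_in is forbidden. None of the other listed options is forbidden under the premises.

badge_in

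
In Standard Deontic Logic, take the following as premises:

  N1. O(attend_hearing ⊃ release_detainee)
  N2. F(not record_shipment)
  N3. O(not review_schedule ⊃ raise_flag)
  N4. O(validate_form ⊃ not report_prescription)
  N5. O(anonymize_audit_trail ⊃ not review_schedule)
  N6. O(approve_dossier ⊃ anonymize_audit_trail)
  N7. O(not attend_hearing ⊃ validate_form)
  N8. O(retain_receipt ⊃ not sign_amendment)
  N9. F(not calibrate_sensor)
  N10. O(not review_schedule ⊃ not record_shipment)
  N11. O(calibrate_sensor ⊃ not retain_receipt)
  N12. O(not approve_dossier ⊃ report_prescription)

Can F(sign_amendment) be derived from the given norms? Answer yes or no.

No

Premise 8 is O(retain_receipt ⊃ not sign_amendment), but O(retain_receipt) is not derivable from the premises, so it does not yield O(not sign_amendment).
No other premise forces O(not sign_amendment). An ideal world satisfying every premise can still have sign_amendment true, so F(sign_amendment) is not derivable.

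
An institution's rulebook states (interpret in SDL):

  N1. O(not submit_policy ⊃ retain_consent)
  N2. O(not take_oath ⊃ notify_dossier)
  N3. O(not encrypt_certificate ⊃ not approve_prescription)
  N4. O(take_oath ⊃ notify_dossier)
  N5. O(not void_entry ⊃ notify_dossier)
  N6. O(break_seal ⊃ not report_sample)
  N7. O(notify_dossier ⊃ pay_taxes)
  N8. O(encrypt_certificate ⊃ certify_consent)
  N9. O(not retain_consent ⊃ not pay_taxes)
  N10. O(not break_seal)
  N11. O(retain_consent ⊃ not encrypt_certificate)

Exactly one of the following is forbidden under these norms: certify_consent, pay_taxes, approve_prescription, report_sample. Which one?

approve_prescription

By case analysis on take_oath: premise 4 gives O(take_oath ⊃ notify_dossier) and premise 2 gives O(not take_oath ⊃ notify_dossier), so O(notify_dossier) either way.
Premise 7 is O(notify_dossier ⊃ pay_taxes); since O(notify_dossier), deontic closure gives O(pay_taxes).
Premise 9, O(not retain_consent ⊃ not pay_taxes), contraposes to O(pay_taxes ⊃ retain_consent); with O(pay_taxes) we get O(retain_consent).
With premise 11, O(retain_consent ⊃ not encrypt_certificate), the K-axiom yields O(not encrypt_certificate).
Premise 3 is O(not encrypt_certificate ⊃ not approve_prescription); since O(not encrypt_certificate), deontic closure gives O(not approve_prescription).
So O(not approve_prescription) holds, i.e. approve_prescription is forbidden. None of the other listed options is forbidden under the premises.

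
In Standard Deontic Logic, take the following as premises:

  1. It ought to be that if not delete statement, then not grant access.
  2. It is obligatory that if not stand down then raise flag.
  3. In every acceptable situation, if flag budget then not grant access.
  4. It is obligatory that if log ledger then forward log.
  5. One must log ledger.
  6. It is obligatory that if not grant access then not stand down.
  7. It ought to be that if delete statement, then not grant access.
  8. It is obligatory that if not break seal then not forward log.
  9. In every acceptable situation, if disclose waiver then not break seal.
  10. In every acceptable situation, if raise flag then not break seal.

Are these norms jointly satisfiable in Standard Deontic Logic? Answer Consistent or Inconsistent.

By case analysis on delete_statement: premise 7 gives O(delete_statement → ¬grant_access) and premise 1 gives O(¬delete_statement → ¬grant_access), so O(¬grant_access) either way.
With premise 6, O(¬grant_access → ¬stand_down), the K-axiom yields O(¬stand_down).
Premise 2 is O(¬stand_down → raise_flag); since O(¬stand_down), deontic closure gives O(raise_flag).
Applying K to premise 10 (O(raise_flag → ¬break_seal)) and O(raise_flag) yields O(¬break_seal).
Applying K to premise 8 (O(¬break_seal → ¬forward_log)) and O(¬break_seal) yields O(¬forward_log).
Premise 4, O(log_ledger → forward_log), contraposes to O(¬forward_log → ¬log_ledger); with O(¬forward_log) we get O(¬log_ledger).
But premise 5 directly asserts O(log_ledger).
We now have both O(¬log_ledger) and O(log_ledger) — log_ledger is simultaneously obligatory and forbidden, violating the D-axiom.

Inconsistent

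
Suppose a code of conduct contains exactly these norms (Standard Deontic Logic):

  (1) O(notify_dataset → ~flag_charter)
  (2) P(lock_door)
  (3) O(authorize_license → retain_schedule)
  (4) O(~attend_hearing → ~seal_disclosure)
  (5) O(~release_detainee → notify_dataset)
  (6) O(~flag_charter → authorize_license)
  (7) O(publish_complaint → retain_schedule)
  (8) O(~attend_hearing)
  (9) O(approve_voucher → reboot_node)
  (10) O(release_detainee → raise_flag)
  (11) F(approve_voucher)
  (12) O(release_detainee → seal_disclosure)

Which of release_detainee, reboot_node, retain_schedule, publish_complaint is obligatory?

Premise 8 gives O(~attend_hearing).
From O(~attend_hearing) and premise 4, O(~attend_hearing → ~seal_disclosure), we obtain O(~seal_disclosure).
Premise 12 is O(release_detainee → seal_disclosure); contrapositively O(~seal_disclosure → ~release_detainee). Since O(~seal_disclosure) holds, K gives O(~release_detainee).
Applying K to premise 5 (O(~release_detainee → notify_dataset)) and O(~release_detainee) yields O(notify_dataset).
Premise 1 is O(notify_dataset → ~flag_charter); since O(notify_dataset), deontic closure gives O(~flag_charter).
With premise 6, O(~flag_charter → authorize_license), the K-axiom yields O(authorize_license).
From O(authorize_license) and premise 3, O(authorize_license → retain_schedule), we obtain O(retain_schedule).
So O(retain_schedule) holds — retain_schedule is obligatory. None of the other listed options is made obligatory by any chain of premises.

retain_schedule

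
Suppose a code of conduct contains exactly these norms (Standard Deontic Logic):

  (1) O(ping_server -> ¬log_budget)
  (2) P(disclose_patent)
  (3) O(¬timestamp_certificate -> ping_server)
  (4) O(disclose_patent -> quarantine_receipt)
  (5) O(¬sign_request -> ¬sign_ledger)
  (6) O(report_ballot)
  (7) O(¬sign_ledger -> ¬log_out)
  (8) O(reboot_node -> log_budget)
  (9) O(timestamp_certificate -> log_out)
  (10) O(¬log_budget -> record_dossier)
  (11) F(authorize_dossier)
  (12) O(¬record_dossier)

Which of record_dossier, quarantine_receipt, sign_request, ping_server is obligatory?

From premise 12 we have O(¬record_dossier).
Premise 10 is O(¬log_budget -> record_dossier); contrapositively O(¬record_dossier -> log_budget). Since O(¬record_dossier) holds, K gives O(log_budget).
The contrapositive of premise 1 (O(ping_server -> ¬log_budget)) is O(log_budget -> ¬ping_server), and O(log_budget) is already established, so O(¬ping_server).
The contrapositive of premise 3 (O(¬timestamp_certificate -> ping_server)) is O(¬ping_server -> timestamp_certificate), and O(¬ping_server) is already established, so O(timestamp_certificate).
From O(timestamp_certificate) and premise 9, O(timestamp_certificate -> log_out), we obtain O(log_out).
Premise 7 is O(¬sign_ledger -> ¬log_out); contrapositively O(log_out -> sign_ledger). Since O(log_out) holds, K gives O(sign_ledger).
Premise 5, O(¬sign_request -> ¬sign_ledger), contraposes to O(sign_ledger -> sign_request); with O(sign_ledger) we get O(sign_request).
So O(sign_request) holds — sign_request is obligatory. None of the other listed options is made obligatory by any chain of premises.

sign_request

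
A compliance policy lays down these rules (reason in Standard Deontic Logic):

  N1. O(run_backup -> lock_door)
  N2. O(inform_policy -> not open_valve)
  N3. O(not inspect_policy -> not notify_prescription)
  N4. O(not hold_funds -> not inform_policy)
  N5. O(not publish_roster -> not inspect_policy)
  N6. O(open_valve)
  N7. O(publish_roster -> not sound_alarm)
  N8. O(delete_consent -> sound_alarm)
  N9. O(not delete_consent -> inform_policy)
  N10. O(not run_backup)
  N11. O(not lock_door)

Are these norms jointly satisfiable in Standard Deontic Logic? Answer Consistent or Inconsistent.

Premise 1 is O(run_backup -> lock_door), but O(run_backup) is not derivable from the premises, so it does not yield O(lock_door).
So O(lock_door) is not derivable, and the apparent clash with O(not lock_door) does not arise.
A world satisfying every obligation exists (e.g. delete_consent=true, hold_funds=false, inform_policy=false, inspect_policy=false, lock_door=false, notify_prescription=false, open_valve=true, publish_roster=false, run_backup=false, sound_alarm=true); no atom is both obligatory and forbidden, so the set is consistent.

Consistent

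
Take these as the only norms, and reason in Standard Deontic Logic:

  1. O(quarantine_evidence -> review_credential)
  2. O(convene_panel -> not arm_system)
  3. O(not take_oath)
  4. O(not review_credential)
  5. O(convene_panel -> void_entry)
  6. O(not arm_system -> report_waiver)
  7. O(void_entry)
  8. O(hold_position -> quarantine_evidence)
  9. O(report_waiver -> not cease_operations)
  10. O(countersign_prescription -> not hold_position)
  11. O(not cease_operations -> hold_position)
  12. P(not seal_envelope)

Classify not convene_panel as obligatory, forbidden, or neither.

Obligatory

Premise 4 gives O(not review_credential).
Premise 1 is O(quarantine_evidence -> review_credential); contrapositively O(not review_credential -> not quarantine_evidence). Since O(not review_credential) holds, K gives O(not quarantine_evidence).
The contrapositive of premise 8 (O(hold_position -> quarantine_evidence)) is O(not quarantine_evidence -> not hold_position), and O(not quarantine_evidence) is already established, so O(not hold_position).
Premise 11 is O(not cease_operations -> hold_position); contrapositively O(not hold_position -> cease_operations). Since O(not hold_position) holds, K gives O(cease_operations).
The contrapositive of premise 9 (O(report_waiver -> not cease_operations)) is O(cease_operations -> not report_waiver), and O(cease_operations) is already established, so O(not report_waiver).
Premise 6, O(not arm_system -> report_waiver), contraposes to O(not report_waiver -> arm_system); with O(not report_waiver) we get O(arm_system).
The contrapositive of premise 2 (O(convene_panel -> not arm_system)) is O(arm_system -> not convene_panel), and O(arm_system) is already established, so O(not convene_panel).
Premises 3, 5, 7, 10, 12 do not contribute to this derivation.
Hence not convene_panel is obligatory.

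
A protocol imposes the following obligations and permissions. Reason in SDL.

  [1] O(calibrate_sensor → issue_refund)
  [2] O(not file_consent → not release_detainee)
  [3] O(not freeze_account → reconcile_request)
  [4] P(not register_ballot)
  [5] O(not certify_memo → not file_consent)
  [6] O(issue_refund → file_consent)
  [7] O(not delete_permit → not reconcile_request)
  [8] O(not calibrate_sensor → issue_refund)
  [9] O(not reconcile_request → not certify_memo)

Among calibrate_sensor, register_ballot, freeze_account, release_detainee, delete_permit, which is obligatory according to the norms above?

By case analysis on calibrate_sensor: premise 1 gives O(calibrate_sensor → issue_refund) and premise 8 gives O(not calibrate_sensor → issue_refund), so O(issue_refund) either way.
From O(issue_refund) and premise 6, O(issue_refund → file_consent), we obtain O(file_consent).
Premise 5, O(not certify_memo → not file_consent), contraposes to O(file_consent → certify_memo); with O(file_consent) we get O(certify_memo).
Premise 9 is O(not reconcile_request → not certify_memo); contrapositively O(certify_memo → reconcile_request). Since O(certify_memo) holds, K gives O(reconcile_request).
Premise 7, O(not delete_permit → not reconcile_request), contraposes to O(reconcile_request → delete_permit); with O(reconcile_request) we get O(delete_permit).
So O(delete_permit) holds — delete_permit is obligatory. None of the other listed options is made obligatory by any chain of premises.

delete_permit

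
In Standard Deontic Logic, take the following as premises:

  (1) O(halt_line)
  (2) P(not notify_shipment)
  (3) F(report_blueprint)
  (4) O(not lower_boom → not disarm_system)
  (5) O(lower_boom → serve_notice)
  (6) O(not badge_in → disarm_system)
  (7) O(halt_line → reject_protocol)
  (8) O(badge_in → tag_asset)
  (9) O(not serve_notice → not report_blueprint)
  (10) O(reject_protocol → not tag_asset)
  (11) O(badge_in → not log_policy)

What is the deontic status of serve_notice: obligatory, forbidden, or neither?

Premise 1 gives O(halt_line).
With premise 7, O(halt_line → reject_protocol), the K-axiom yields O(reject_protocol).
Premise 10 is O(reject_protocol → not tag_asset); since O(reject_protocol), deontic closure gives O(not tag_asset).
The contrapositive of premise 8 (O(badge_in → tag_asset)) is O(not tag_asset → not badge_in), and O(not tag_asset) is already established, so O(not badge_in).
With premise 6, O(not badge_in → disarm_system), the K-axiom yields O(disarm_system).
The contrapositive of premise 4 (O(not lower_boom → not disarm_system)) is O(disarm_system → lower_boom), and O(disarm_system) is already established, so O(lower_boom).
From O(lower_boom) and premise 5, O(lower_boom → serve_notice), we obtain O(serve_notice).
Premises 2, 3, 9, 11 do not contribute to this derivation.
Hence serve_notice is obligatory.

Obligatory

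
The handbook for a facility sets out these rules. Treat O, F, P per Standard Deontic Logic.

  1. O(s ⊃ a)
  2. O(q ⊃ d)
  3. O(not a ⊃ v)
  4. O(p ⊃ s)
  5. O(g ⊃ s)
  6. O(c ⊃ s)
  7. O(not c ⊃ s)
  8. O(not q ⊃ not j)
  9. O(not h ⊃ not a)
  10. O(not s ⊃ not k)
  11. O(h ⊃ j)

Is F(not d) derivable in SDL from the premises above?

Premises 6 and 7 are O(c ⊃ s) and O(not c ⊃ s); every ideal world satisfies c or not c, so in either case s holds — hence O(s).
Premise 1 is O(s ⊃ a); since O(s), deontic closure gives O(a).
Premise 9 is O(not h ⊃ not a); contrapositively O(a ⊃ h). Since O(a) holds, K gives O(h).
From O(h) and premise 11, O(h ⊃ j), we obtain O(j).
The contrapositive of premise 8 (O(not q ⊃ not j)) is O(j ⊃ q), and O(j) is already established, so O(q).
With premise 2, O(q ⊃ d), the K-axiom yields O(d).
Premises 3, 4, 5, 10 do not contribute to this derivation.
So O(d) holds, i.e. F(not d). The claim follows.

Yes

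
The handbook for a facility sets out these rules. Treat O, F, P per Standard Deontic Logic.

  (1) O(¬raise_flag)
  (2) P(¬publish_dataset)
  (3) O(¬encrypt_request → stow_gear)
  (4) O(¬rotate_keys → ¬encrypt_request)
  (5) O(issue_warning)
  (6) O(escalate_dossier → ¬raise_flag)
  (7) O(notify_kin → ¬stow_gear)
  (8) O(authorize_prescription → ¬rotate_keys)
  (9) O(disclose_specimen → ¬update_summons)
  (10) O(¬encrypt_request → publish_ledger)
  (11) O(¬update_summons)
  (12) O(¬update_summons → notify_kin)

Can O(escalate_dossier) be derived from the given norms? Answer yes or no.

No

Premise 6 is O(escalate_dossier → ¬raise_flag); even if O(¬raise_flag) held, inferring O(escalate_dossier) would be affirming the consequent — invalid.
No other premise forces O(escalate_dossier). An ideal world satisfying every premise can still have escalate_dossier false, so O(escalate_dossier) is not derivable.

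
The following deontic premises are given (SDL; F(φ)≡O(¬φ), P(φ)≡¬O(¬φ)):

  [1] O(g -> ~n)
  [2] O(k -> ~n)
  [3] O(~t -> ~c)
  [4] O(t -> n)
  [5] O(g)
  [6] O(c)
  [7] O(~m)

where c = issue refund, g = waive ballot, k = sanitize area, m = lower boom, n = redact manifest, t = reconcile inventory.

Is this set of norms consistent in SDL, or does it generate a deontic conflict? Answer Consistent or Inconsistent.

Inconsistent

From premise 5 we have O(g).
Premise 1 is O(g -> ~n); since O(g), deontic closure gives O(~n).
Premise 4 is O(t -> n); contrapositively O(~n -> ~t). Since O(~n) holds, K gives O(~t).
From O(~t) and premise 3, O(~t -> ~c), we obtain O(~c).
But premise 6 directly asserts O(c).
We now have both O(~c) and O(c) — c is simultaneously obligatory and forbidden, violating the D-axiom.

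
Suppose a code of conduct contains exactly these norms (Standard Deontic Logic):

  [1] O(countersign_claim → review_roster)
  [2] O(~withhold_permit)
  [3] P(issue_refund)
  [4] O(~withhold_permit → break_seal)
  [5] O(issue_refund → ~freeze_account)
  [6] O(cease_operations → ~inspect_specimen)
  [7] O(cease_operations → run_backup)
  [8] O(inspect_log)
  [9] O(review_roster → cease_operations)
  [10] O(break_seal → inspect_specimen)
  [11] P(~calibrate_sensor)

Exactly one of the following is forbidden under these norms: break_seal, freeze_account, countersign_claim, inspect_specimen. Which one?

From premise 2 we have O(~withhold_permit).
Applying K to premise 4 (O(~withhold_permit → break_seal)) and O(~withhold_permit) yields O(break_seal).
From O(break_seal) and premise 10, O(break_seal → inspect_specimen), we obtain O(inspect_specimen).
The contrapositive of premise 6 (O(cease_operations → ~inspect_specimen)) is O(inspect_specimen → ~cease_operations), and O(inspect_specimen) is already established, so O(~cease_operations).
Premise 9 is O(review_roster → cease_operations); contrapositively O(~cease_operations → ~review_roster). Since O(~cease_operations) holds, K gives O(~review_roster).
Premise 1, O(countersign_claim → review_roster), contraposes to O(~review_roster → ~countersign_claim); with O(~review_roster) we get O(~countersign_claim).
So O(~countersign_claim) holds, i.e. countersign_claim is forbidden. None of the other listed options is forbidden under the premises.

countersign_claim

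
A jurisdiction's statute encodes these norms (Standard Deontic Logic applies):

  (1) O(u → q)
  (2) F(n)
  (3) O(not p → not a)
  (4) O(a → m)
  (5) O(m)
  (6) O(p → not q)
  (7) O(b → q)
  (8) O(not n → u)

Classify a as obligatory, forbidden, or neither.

Premise 2, F(n), is equivalent to O(not n).
From O(not n) and premise 8, O(not n → u), we obtain O(u).
From O(u) and premise 1, O(u → q), we obtain O(q).
Premise 6, O(p → not q), contraposes to O(q → not p); with O(q) we get O(not p).
Premise 3 is O(not p → not a); since O(not p), deontic closure gives O(not a).
Premises 4, 5, 7 do not contribute to this derivation.
Thus O(not a), which is F(a): a is forbidden.

Forbidden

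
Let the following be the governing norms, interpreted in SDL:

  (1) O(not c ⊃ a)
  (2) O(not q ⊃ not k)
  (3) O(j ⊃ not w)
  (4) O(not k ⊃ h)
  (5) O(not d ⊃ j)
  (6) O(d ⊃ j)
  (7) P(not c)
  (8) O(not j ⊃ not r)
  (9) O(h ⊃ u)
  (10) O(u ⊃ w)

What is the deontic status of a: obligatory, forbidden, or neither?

Premise 1 is O(not c ⊃ a), but O(not c) is not derivable from the premises (the permission P(not c) asserts only not O(c), not O(not c)), so it does not yield O(a).
No premise or chain of K-axiom applications forces O(a), and none forces O(not a). So a is neither obligatory nor forbidden under these norms.

Neither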